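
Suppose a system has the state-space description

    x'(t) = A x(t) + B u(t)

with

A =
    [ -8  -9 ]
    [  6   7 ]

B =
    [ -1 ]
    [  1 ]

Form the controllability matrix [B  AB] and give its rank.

AB = [[-1], [1]]
Controllability matrix C = [B  AB] = [[-1, -1], [1, 1]]
Every column of C is a scalar multiple of column 1 = [-1, 1] (multipliers 1, 1), so the columns span a one-dimensional space.
C ≠ 0, hence rank(C) = 1.
rank(C) = 1 < n = 2, so the pair (A, B) is not completely controllable.

1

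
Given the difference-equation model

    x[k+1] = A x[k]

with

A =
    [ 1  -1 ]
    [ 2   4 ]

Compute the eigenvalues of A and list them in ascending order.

det(zI - A) = z^2 - (tr A)z + det A, with tr A = 1 + 4 = 5 and det A = 1·4 - (-1)·2 = 4 - (-2) = 6.
So p(z) = det(zI - A) = z^2 - 5z + 6.
Factor z^2 - 5z + 6: two numbers with sum 5 and product 6 are 3 and 2, so z^2 - 5z + 6 = (z - 3)(z - 2).
Hence p(z) = (z - 3) (z - 2), with roots 2, 3.

2, 3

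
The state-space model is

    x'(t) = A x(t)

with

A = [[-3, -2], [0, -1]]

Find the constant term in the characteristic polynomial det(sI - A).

For a 2×2 matrix, det(sI - A) = s^2 - (tr A)s + det A.
tr A = -4, det A = 3.
So p(s) = s^2 + 4s + 3.
The constant term is 3.

3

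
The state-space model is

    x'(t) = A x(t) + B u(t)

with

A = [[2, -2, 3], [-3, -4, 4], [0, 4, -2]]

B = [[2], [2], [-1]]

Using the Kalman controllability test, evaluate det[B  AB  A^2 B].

823

AB = [[-3], [-18], [10]]
A^2B = [[60], [121], [-92]]
Controllability matrix C = [B  AB  A^2B] = [[2, -3, 60], [2, -18, 121], [-1, 10, -92]]
Expanding along the first row, det(C) = 2·((-18)·(-92) - 121·10) - (-3)·(2·(-92) - 121·(-1)) + 60·(2·10 - (-18)·(-1)) = 2·446 - (-3)·(-63) + 60·2 = 823
Since det(C) ≠ 0, rank(C) = 3 and the system is completely controllable.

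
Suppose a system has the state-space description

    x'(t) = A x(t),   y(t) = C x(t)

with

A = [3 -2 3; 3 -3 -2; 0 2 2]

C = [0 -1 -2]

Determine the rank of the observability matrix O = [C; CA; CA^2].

3

CA = [[-3, -1, -2]]
CA^2 = [[-12, 5, -11]]
Observability matrix O = [C; CA; CA^2] = [[0, -1, -2], [-3, -1, -2], [-12, 5, -11]]
det(O) = 0·((-1)·(-11) - (-2)·5) - (-1)·((-3)·(-11) - (-2)·(-12)) + (-2)·((-3)·5 - (-1)·(-12)) = 0·21 - (-1)·9 + (-2)·(-27) = 63 ≠ 0, so rank(O) = 3.
rank(O) = 3 = n, so the pair (A, C) is completely observable.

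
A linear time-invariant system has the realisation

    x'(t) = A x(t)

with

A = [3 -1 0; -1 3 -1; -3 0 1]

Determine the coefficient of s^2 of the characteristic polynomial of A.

Expand det(sI - A) for the 3×3 matrix.
p(s) = s^3 - 7s^2 + 14s - 5.
(Check: constant term = det(-A) = (-1)^3 det A = -5; coefficient of s^2 = -tr A = -7.)
The coefficient of s^2 is -7.

-7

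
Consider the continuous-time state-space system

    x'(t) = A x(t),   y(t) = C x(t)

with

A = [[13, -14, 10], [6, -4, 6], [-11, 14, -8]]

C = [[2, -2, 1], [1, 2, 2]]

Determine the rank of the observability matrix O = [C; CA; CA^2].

CA = [[3, -6, 0], [3, 6, 6]]
CA^2 = [[3, -18, -6], [9, 18, 18]]
Observability matrix O = [C; CA; CA^2] = [[2, -2, 1], [1, 2, 2], [3, -6, 0], [3, 6, 6], [3, -18, -6], [9, 18, 18]]
The columns c1, c2, c3 of O are linearly dependent: -2·c1 - c2 + 2·c3 = 0 (check each entry), so rank(O) ≤ 2.
The 2×2 minor from rows 1, 2, columns 1, 2 is 2·2 - (-2)·1 = 4 - (-2) = 6 ≠ 0, so rank(O) = 2.
rank(O) = 2 < n = 3, so the pair (A, C) is not completely observable.

2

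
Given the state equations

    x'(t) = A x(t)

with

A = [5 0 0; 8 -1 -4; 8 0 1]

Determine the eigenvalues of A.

det(sI - A) = s^3 - (tr A)s^2 + (M11 + M22 + M33)s - det A, where Mii is the 2×2 principal minor of A obtained by deleting row i and column i.
tr A = 5 + (-1) + 1 = 5; M11 = (-1)·1 - (-4)·0 = -1 - 0 = -1; M22 = 5·1 - 0·8 = 5 - 0 = 5; M33 = 5·(-1) - 0·8 = -5 - 0 = -5; sum of minors = -1.
det A = 5·((-1)·1 - (-4)·0) - 0·(8·1 - (-4)·8) + 0·(8·0 - (-1)·8) = 5·(-1) - 0·40 + 0·8 = -5.
So p(s) = det(sI - A) = s^3 - 5s^2 - s + 5.
Rational-root test: any integer root divides 5. Testing small divisors, s = -1 works: p(-1) = -1 + (-5) + 1 + 5 = 0, so (s + 1) is a factor.
Dividing, p(s) = (s + 1)(s^2 - 6s + 5).
Factor s^2 - 6s + 5: two numbers with sum 6 and product 5 are 5 and 1, so s^2 - 6s + 5 = (s - 5)(s - 1).
Hence p(s) = (s - 5) (s - 1) (s + 1), with roots -1, 1, 5.
At least one eigenvalue has non-negative real part, so the system is not asymptotically stable.

-1, 1, 5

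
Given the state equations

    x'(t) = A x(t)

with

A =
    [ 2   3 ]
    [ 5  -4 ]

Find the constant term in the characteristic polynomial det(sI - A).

For a 2×2 matrix, det(sI - A) = s^2 - (tr A)s + det A.
tr A = -2, det A = -23.
So p(s) = s^2 + 2s - 23.
The constant term is -23.

-23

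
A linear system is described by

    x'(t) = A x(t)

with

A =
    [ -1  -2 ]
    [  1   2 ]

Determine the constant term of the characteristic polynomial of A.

For a 2×2 matrix, det(sI - A) = s^2 - (tr A)s + det A.
tr A = 1, det A = 0.
So p(s) = s^2 - s.
The constant term is 0.

0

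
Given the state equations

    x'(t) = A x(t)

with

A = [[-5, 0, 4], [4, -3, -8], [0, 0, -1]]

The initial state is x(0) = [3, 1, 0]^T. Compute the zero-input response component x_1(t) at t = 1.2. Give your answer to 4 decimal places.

0.0074

det(sI - A) = s^3 - (tr A)s^2 + (M11 + M22 + M33)s - det A, where Mii is the 2×2 principal minor of A obtained by deleting row i and column i.
tr A = (-5) + (-3) + (-1) = -9; M11 = (-3)·(-1) - (-8)·0 = 3 - 0 = 3; M22 = (-5)·(-1) - 4·0 = 5 - 0 = 5; M33 = (-5)·(-3) - 0·4 = 15 - 0 = 15; sum of minors = 23.
det A = (-5)·((-3)·(-1) - (-8)·0) - 0·(4·(-1) - (-8)·0) + 4·(4·0 - (-3)·0) = (-5)·3 - 0·(-4) + 4·0 = -15.
So p(s) = det(sI - A) = s^3 + 9s^2 + 23s + 15.
Rational-root test: any integer root divides 15. Testing small divisors, s = -1 works: p(-1) = -1 + 9 + (-23) + 15 = 0, so (s + 1) is a factor.
Dividing, p(s) = (s + 1)(s^2 + 8s + 15).
Factor s^2 + 8s + 15: two numbers with sum -8 and product 15 are -3 and -5, so s^2 + 8s + 15 = (s + 3)(s + 5).
Hence p(s) = (s + 1) (s + 3) (s + 5), with roots -5, -3, -1.
The eigenvalues -5, -3, -1 are distinct and real, so A is diagonalisable and x(t) = e^{At} x(0) = V diag(e^{λ_i t}) V^{-1} x(0), where the columns of V are the eigenvectors.
λ = -5: A - (-5)I = [[0, 0, 4], [4, 2, -8], [0, 0, 4]]. v must be orthogonal to every row; (row 1) × (row 2) = [-8, 16, 0], so take v_1 = [1, -2, 0]^T.
λ = -3: A - (-3)I = [[-2, 0, 4], [4, 0, -8], [0, 0, 2]]. v must be orthogonal to every row; (row 1) × (row 3) = [0, 4, 0], so take v_2 = [0, 1, 0]^T.
λ = -1: A - (-1)I = [[-4, 0, 4], [4, -2, -8], [0, 0, 0]]. v must be orthogonal to every row; (row 1) × (row 2) = [8, -16, 8], so take v_3 = [1, -2, 1]^T.
V = [v_1 v_2 v_3] = [[1, 0, 1], [-2, 1, -2], [0, 0, 1]] has det V = 1, so V^{-1} = adj(V)/det V = [[1, 0, -1], [2, 1, 0], [0, 0, 1]].
Modal coordinates z(0) = V^{-1} x(0): 1·3 + 0·1 + (-1)·0 = 3; 2·3 + 1·1 + 0·0 = 7; 0·3 + 0·1 + 1·0 = 0; so z(0) = [3, 7, 0]^T.
x_1(t) = Σ_i (v_i)_1 · z_i(0) · e^{λ_i t} (row 1 of V times the modal terms).
x_1(1.2) = 1·3·e^{-5·1.2} + 0·7·e^{-3·1.2} + 1·0·e^{-1·1.2} = 3·0.002479 + 0·0.027324 + 0·0.301194 = 0.0074.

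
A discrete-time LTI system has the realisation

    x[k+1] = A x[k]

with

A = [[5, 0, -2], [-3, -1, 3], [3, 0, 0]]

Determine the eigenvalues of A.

det(zI - A) = z^3 - (tr A)z^2 + (M11 + M22 + M33)z - det A, where Mii is the 2×2 principal minor of A obtained by deleting row i and column i.
tr A = 5 + (-1) + 0 = 4; M11 = (-1)·0 - 3·0 = 0 - 0 = 0; M22 = 5·0 - (-2)·3 = 0 - (-6) = 6; M33 = 5·(-1) - 0·(-3) = -5 - 0 = -5; sum of minors = 1.
det A = 5·((-1)·0 - 3·0) - 0·((-3)·0 - 3·3) + (-2)·((-3)·0 - (-1)·3) = 5·0 - 0·(-9) + (-2)·3 = -6.
So p(z) = det(zI - A) = z^3 - 4z^2 + z + 6.
Rational-root test: any integer root divides 6. Testing small divisors, z = -1 works: p(-1) = -1 + (-4) + (-1) + 6 = 0, so (z + 1) is a factor.
Dividing, p(z) = (z + 1)(z^2 - 5z + 6).
Factor z^2 - 5z + 6: two numbers with sum 5 and product 6 are 3 and 2, so z^2 - 5z + 6 = (z - 3)(z - 2).
Hence p(z) = (z - 3) (z - 2) (z + 1), with roots -1, 2, 3.

-1, 2, 3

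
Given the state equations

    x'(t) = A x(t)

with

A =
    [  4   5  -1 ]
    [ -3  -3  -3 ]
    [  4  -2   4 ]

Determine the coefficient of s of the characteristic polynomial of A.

5

Expand det(sI - A) for the 3×3 matrix.
p(s) = s^3 - 5s^2 + 5s + 90.
(Check: constant term = det(-A) = (-1)^3 det A = 90; coefficient of s^2 = -tr A = -5.)
The coefficient of s is 5.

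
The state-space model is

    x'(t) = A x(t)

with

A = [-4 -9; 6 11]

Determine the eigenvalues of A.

2, 5

det(sI - A) = s^2 - (tr A)s + det A, with tr A = (-4) + 11 = 7 and det A = (-4)·11 - (-9)·6 = -44 - (-54) = 10.
So p(s) = det(sI - A) = s^2 - 7s + 10.
Factor s^2 - 7s + 10: two numbers with sum 7 and product 10 are 5 and 2, so s^2 - 7s + 10 = (s - 5)(s - 2).
Hence p(s) = (s - 5) (s - 2), with roots 2, 5.
At least one eigenvalue has non-negative real part, so the system is not asymptotically stable.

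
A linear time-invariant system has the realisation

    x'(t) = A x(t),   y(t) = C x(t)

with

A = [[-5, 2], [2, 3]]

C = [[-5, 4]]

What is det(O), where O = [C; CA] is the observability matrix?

CA = [[33, 2]]
Observability matrix O = [C; CA] = [[-5, 4], [33, 2]]
det(O) = (-5)·2 - 4·33 = -10 - 132 = -142
Since det(O) ≠ 0, rank(O) = 2 and the system is completely observable.

-142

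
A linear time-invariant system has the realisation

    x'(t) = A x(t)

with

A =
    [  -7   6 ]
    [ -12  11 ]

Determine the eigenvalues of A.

det(sI - A) = s^2 - (tr A)s + det A, with tr A = (-7) + 11 = 4 and det A = (-7)·11 - 6·(-12) = -77 - (-72) = -5.
So p(s) = det(sI - A) = s^2 - 4s - 5.
Factor s^2 - 4s - 5: two numbers with sum 4 and product -5 are 5 and -1, so s^2 - 4s - 5 = (s - 5)(s + 1).
Hence p(s) = (s - 5) (s + 1), with roots -1, 5.
At least one eigenvalue has non-negative real part, so the system is not asymptotically stable.

-1, 5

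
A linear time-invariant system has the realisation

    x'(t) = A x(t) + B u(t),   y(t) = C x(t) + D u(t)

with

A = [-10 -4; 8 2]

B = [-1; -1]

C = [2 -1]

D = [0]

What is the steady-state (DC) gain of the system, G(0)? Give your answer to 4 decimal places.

G(0) = C(-A)^{-1}B + D = -C A^{-1} B + D.
det A = 12, so A^{-1} = (1/12)·adj(A) = [[1/6, 1/3], [-2/3, -5/6]]
A^{-1} B = [-1/2, 3/2]^T
C A^{-1} B = -5/2
G(0) = D - C A^{-1} B = 0 - (-5/2) = 5/2 ≈ 2.5000

2.5000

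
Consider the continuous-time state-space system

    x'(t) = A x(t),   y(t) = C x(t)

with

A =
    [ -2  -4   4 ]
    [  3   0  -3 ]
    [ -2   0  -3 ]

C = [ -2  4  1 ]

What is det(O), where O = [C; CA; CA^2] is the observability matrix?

-9680

CA = [[14, 8, -23]]
CA^2 = [[42, -56, 101]]
Observability matrix O = [C; CA; CA^2] = [[-2, 4, 1], [14, 8, -23], [42, -56, 101]]
Expanding along the first row, det(O) = (-2)·(8·101 - (-23)·(-56)) - 4·(14·101 - (-23)·42) + 1·(14·(-56) - 8·42) = (-2)·(-480) - 4·2380 + 1·(-1120) = -9680
Since det(O) ≠ 0, rank(O) = 3 and the system is completely observable.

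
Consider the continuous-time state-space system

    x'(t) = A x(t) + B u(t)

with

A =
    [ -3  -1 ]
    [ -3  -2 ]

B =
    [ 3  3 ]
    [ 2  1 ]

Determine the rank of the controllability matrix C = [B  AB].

AB = [[-11, -10], [-13, -11]]
Controllability matrix C = [B  AB] = [[3, 3, -11, -10], [2, 1, -13, -11]]
Take the 2×2 submatrix of C formed by columns 1, 2: [[3, 3], [2, 1]]. Its determinant is 3·1 - 3·2 = 3 - 6 = -3 ≠ 0.
So rank(C) ≥ 2; since C has 2 rows, rank(C) = 2.
rank(C) = 2 = n, so the pair (A, B) is completely controllable.

2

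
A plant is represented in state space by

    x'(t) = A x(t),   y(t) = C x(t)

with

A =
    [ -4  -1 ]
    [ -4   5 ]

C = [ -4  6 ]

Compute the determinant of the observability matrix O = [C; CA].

-88

CA = [[-8, 34]]
Observability matrix O = [C; CA] = [[-4, 6], [-8, 34]]
det(O) = (-4)·34 - 6·(-8) = -136 - (-48) = -88
Since det(O) ≠ 0, rank(O) = 2 and the system is completely observable.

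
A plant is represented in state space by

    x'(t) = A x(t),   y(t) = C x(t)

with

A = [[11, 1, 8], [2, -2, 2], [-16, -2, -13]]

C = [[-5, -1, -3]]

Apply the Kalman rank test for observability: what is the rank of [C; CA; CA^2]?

2

CA = [[-9, 3, -3]]
CA^2 = [[-45, -9, -27]]
Observability matrix O = [C; CA; CA^2] = [[-5, -1, -3], [-9, 3, -3], [-45, -9, -27]]
The columns c1, c2, c3 of O are linearly dependent: -c1 - c2 + 2·c3 = 0 (check each entry), so rank(O) ≤ 2.
The 2×2 minor from rows 1, 2, columns 1, 2 is (-5)·3 - (-1)·(-9) = -15 - 9 = -24 ≠ 0, so rank(O) = 2.
rank(O) = 2 < n = 3, so the pair (A, C) is not completely observable.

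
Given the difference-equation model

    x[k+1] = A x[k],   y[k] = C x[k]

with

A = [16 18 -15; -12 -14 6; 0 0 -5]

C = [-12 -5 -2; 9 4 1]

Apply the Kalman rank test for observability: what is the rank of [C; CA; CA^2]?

CA = [[-132, -146, 160], [96, 106, -116]]
CA^2 = [[-360, -332, 304], [264, 244, -224]]
Observability matrix O = [C; CA; CA^2] = [[-12, -5, -2], [9, 4, 1], [-132, -146, 160], [96, 106, -116], [-360, -332, 304], [264, 244, -224]]
The columns c1, c2, c3 of O are linearly dependent: -c1 + 2·c2 + c3 = 0 (check each entry), so rank(O) ≤ 2.
The 2×2 minor from rows 1, 2, columns 1, 2 is (-12)·4 - (-5)·9 = -48 - (-45) = -3 ≠ 0, so rank(O) = 2.
rank(O) = 2 < n = 3, so the pair (A, C) is not completely observable.

2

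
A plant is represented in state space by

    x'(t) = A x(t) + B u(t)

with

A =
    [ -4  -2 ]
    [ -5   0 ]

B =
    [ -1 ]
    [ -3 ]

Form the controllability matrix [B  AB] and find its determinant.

AB = [[10], [5]]
Controllability matrix C = [B  AB] = [[-1, 10], [-3, 5]]
det(C) = (-1)·5 - 10·(-3) = -5 - (-30) = 25
Since det(C) ≠ 0, rank(C) = 2 and the system is completely controllable.

25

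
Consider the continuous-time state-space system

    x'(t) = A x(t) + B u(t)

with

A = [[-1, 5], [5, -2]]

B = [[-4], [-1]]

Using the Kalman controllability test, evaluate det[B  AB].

AB = [[-1], [-18]]
Controllability matrix C = [B  AB] = [[-4, -1], [-1, -18]]
det(C) = (-4)·(-18) - (-1)·(-1) = 72 - 1 = 71
Since det(C) ≠ 0, rank(C) = 2 and the system is completely controllable.

71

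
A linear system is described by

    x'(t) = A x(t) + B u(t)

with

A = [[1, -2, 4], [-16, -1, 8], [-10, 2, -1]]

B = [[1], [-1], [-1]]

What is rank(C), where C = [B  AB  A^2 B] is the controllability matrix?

2

AB = [[-1], [-23], [-11]]
A^2B = [[1], [-49], [-25]]
Controllability matrix C = [B  AB  A^2B] = [[1, -1, 1], [-1, -23, -49], [-1, -11, -25]]
The rows r1, r2, r3 of C are linearly dependent: r1 - r2 + 2·r3 = 0 (check each entry), so rank(C) ≤ 2.
The 2×2 minor from rows 1, 2, columns 1, 2 is 1·(-23) - (-1)·(-1) = -23 - 1 = -24 ≠ 0, so rank(C) = 2.
rank(C) = 2 < n = 3, so the pair (A, B) is not completely controllable.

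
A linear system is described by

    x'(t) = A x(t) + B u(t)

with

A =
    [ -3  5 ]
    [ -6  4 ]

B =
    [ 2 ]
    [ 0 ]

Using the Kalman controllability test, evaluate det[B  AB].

AB = [[-6], [-12]]
Controllability matrix C = [B  AB] = [[2, -6], [0, -12]]
det(C) = 2·(-12) - (-6)·0 = -24 - 0 = -24
Since det(C) ≠ 0, rank(C) = 2 and the system is completely controllable.

-24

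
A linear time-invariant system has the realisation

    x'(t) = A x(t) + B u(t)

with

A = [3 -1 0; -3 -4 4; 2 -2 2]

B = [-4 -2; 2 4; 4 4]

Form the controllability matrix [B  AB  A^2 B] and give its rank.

3

AB = [[-14, -10], [20, 6], [-4, -4]]
A^2B = [[-62, -36], [-54, -10], [-76, -40]]
Controllability matrix C = [B  AB  A^2B] = [[-4, -2, -14, -10, -62, -36], [2, 4, 20, 6, -54, -10], [4, 4, -4, -4, -76, -40]]
Take the 3×3 submatrix of C formed by columns 1, 2, 3: [[-4, -2, -14], [2, 4, 20], [4, 4, -4]]. Its determinant is (-4)·(4·(-4) - 20·4) - (-2)·(2·(-4) - 20·4) + (-14)·(2·4 - 4·4) = (-4)·(-96) - (-2)·(-88) + (-14)·(-8) = 320 ≠ 0.
So rank(C) ≥ 3; since C has 3 rows, rank(C) = 3.
rank(C) = 3 = n, so the pair (A, B) is completely controllable.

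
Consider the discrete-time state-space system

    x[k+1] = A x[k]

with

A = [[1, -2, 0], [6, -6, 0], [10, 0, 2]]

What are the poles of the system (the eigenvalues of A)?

-3, -2, 2

det(zI - A) = z^3 - (tr A)z^2 + (M11 + M22 + M33)z - det A, where Mii is the 2×2 principal minor of A obtained by deleting row i and column i.
tr A = 1 + (-6) + 2 = -3; M11 = (-6)·2 - 0·0 = -12 - 0 = -12; M22 = 1·2 - 0·10 = 2 - 0 = 2; M33 = 1·(-6) - (-2)·6 = -6 - (-12) = 6; sum of minors = -4.
det A = 1·((-6)·2 - 0·0) - (-2)·(6·2 - 0·10) + 0·(6·0 - (-6)·10) = 1·(-12) - (-2)·12 + 0·60 = 12.
So p(z) = det(zI - A) = z^3 + 3z^2 - 4z - 12.
Rational-root test: any integer root divides -12. Testing small divisors, z = -2 works: p(-2) = -8 + 12 + 8 + (-12) = 0, so (z + 2) is a factor.
Dividing, p(z) = (z + 2)(z^2 + z - 6).
Factor z^2 + z - 6: two numbers with sum -1 and product -6 are 2 and -3, so z^2 + z - 6 = (z - 2)(z + 3).
Hence p(z) = (z - 2) (z + 2) (z + 3), with roots -3, -2, 2.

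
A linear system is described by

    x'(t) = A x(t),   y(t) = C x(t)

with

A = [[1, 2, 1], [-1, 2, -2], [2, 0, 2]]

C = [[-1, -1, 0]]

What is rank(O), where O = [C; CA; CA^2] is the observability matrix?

3

CA = [[0, -4, 1]]
CA^2 = [[6, -8, 10]]
Observability matrix O = [C; CA; CA^2] = [[-1, -1, 0], [0, -4, 1], [6, -8, 10]]
det(O) = (-1)·((-4)·10 - 1·(-8)) - (-1)·(0·10 - 1·6) + 0·(0·(-8) - (-4)·6) = (-1)·(-32) - (-1)·(-6) + 0·24 = 26 ≠ 0, so rank(O) = 3.
rank(O) = 3 = n, so the pair (A, C) is completely observable.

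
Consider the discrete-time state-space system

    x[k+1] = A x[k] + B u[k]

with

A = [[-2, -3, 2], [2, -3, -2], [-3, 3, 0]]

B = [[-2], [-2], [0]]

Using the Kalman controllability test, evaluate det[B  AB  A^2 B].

-384

AB = [[10], [2], [0]]
A^2B = [[-26], [14], [-24]]
Controllability matrix C = [B  AB  A^2B] = [[-2, 10, -26], [-2, 2, 14], [0, 0, -24]]
Expanding along the first row, det(C) = (-2)·(2·(-24) - 14·0) - 10·((-2)·(-24) - 14·0) + (-26)·((-2)·0 - 2·0) = (-2)·(-48) - 10·48 + (-26)·0 = -384
Since det(C) ≠ 0, rank(C) = 3 and the system is completely controllable.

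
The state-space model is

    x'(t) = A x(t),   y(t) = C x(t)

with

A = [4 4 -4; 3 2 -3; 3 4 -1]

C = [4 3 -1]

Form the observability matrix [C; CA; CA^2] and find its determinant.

-2416

CA = [[22, 18, -24]]
CA^2 = [[70, 28, -118]]
Observability matrix O = [C; CA; CA^2] = [[4, 3, -1], [22, 18, -24], [70, 28, -118]]
Expanding along the first row, det(O) = 4·(18·(-118) - (-24)·28) - 3·(22·(-118) - (-24)·70) + (-1)·(22·28 - 18·70) = 4·(-1452) - 3·(-916) + (-1)·(-644) = -2416
Since det(O) ≠ 0, rank(O) = 3 and the system is completely observable.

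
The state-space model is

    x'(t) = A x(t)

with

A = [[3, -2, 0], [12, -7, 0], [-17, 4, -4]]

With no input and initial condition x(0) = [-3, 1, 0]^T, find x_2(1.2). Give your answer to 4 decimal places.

det(sI - A) = s^3 - (tr A)s^2 + (M11 + M22 + M33)s - det A, where Mii is the 2×2 principal minor of A obtained by deleting row i and column i.
tr A = 3 + (-7) + (-4) = -8; M11 = (-7)·(-4) - 0·4 = 28 - 0 = 28; M22 = 3·(-4) - 0·(-17) = -12 - 0 = -12; M33 = 3·(-7) - (-2)·12 = -21 - (-24) = 3; sum of minors = 19.
det A = 3·((-7)·(-4) - 0·4) - (-2)·(12·(-4) - 0·(-17)) + 0·(12·4 - (-7)·(-17)) = 3·28 - (-2)·(-48) + 0·(-71) = -12.
So p(s) = det(sI - A) = s^3 + 8s^2 + 19s + 12.
Rational-root test: any integer root divides 12. Testing small divisors, s = -1 works: p(-1) = -1 + 8 + (-19) + 12 = 0, so (s + 1) is a factor.
Dividing, p(s) = (s + 1)(s^2 + 7s + 12).
Factor s^2 + 7s + 12: two numbers with sum -7 and product 12 are -3 and -4, so s^2 + 7s + 12 = (s + 3)(s + 4).
Hence p(s) = (s + 1) (s + 3) (s + 4), with roots -4, -3, -1.
The eigenvalues -4, -3, -1 are distinct and real, so A is diagonalisable and x(t) = e^{At} x(0) = V diag(e^{λ_i t}) V^{-1} x(0), where the columns of V are the eigenvectors.
λ = -4: A - (-4)I = [[7, -2, 0], [12, -3, 0], [-17, 4, 0]]. v must be orthogonal to every row; (row 1) × (row 2) = [0, 0, 3], so take v_1 = [0, 0, 1]^T.
λ = -3: A - (-3)I = [[6, -2, 0], [12, -4, 0], [-17, 4, -1]]. v must be orthogonal to every row; (row 1) × (row 3) = [2, 6, -10], so take v_2 = [1, 3, -5]^T.
λ = -1: A - (-1)I = [[4, -2, 0], [12, -6, 0], [-17, 4, -3]]. v must be orthogonal to every row; (row 1) × (row 3) = [6, 12, -18], so take v_3 = [1, 2, -3]^T.
V = [v_1 v_2 v_3] = [[0, 1, 1], [0, 3, 2], [1, -5, -3]] has det V = -1, so V^{-1} = adj(V)/det V = [[-1, 2, 1], [-2, 1, 0], [3, -1, 0]].
Modal coordinates z(0) = V^{-1} x(0): (-1)·(-3) + 2·1 + 1·0 = 5; (-2)·(-3) + 1·1 + 0·0 = 7; 3·(-3) + (-1)·1 + 0·0 = -10; so z(0) = [5, 7, -10]^T.
x_2(t) = Σ_i (v_i)_2 · z_i(0) · e^{λ_i t} (row 2 of V times the modal terms).
x_2(1.2) = 0·5·e^{-4·1.2} + 3·7·e^{-3·1.2} + 2·(-10)·e^{-1·1.2} = 0·0.008230 + 21·0.027324 + (-20)·0.301194 = -5.4501.

-5.4501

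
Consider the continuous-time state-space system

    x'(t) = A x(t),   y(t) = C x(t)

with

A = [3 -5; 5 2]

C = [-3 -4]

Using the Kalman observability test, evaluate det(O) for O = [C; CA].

-137

CA = [[-29, 7]]
Observability matrix O = [C; CA] = [[-3, -4], [-29, 7]]
det(O) = (-3)·7 - (-4)·(-29) = -21 - 116 = -137
Since det(O) ≠ 0, rank(O) = 2 and the system is completely observable.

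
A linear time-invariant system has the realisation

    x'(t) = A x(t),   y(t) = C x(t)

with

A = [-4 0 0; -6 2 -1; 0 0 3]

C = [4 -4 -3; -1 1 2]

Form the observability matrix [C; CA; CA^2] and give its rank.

CA = [[8, -8, -5], [-2, 2, 5]]
CA^2 = [[16, -16, -7], [-4, 4, 13]]
Observability matrix O = [C; CA; CA^2] = [[4, -4, -3], [-1, 1, 2], [8, -8, -5], [-2, 2, 5], [16, -16, -7], [-4, 4, 13]]
The columns c1, c2, c3 of O are linearly dependent: c1 + c2 = 0 (check each entry), so rank(O) ≤ 2.
The 2×2 minor from rows 1, 2, columns 1, 3 is 4·2 - (-3)·(-1) = 8 - 3 = 5 ≠ 0, so rank(O) = 2.
rank(O) = 2 < n = 3, so the pair (A, C) is not completely observable.

2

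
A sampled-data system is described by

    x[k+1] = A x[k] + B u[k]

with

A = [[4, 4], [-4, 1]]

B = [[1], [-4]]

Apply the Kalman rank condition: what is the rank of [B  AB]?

AB = [[-12], [-8]]
Controllability matrix C = [B  AB] = [[1, -12], [-4, -8]]
det(C) = 1·(-8) - (-12)·(-4) = -8 - 48 = -56 ≠ 0, so rank(C) = 2.
rank(C) = 2 = n, so the pair (A, B) is completely controllable.

2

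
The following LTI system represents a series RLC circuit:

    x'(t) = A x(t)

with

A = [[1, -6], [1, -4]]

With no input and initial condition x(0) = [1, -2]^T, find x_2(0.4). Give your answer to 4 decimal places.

det(sI - A) = s^2 - (tr A)s + det A, with tr A = 1 + (-4) = -3 and det A = 1·(-4) - (-6)·1 = -4 - (-6) = 2.
So p(s) = det(sI - A) = s^2 + 3s + 2.
Factor s^2 + 3s + 2: two numbers with sum -3 and product 2 are -1 and -2, so s^2 + 3s + 2 = (s + 1)(s + 2).
Hence p(s) = (s + 1) (s + 2), with roots -2, -1.
The eigenvalues -2, -1 are distinct and real, so A is diagonalisable and x(t) = e^{At} x(0) = V diag(e^{λ_i t}) V^{-1} x(0), where the columns of V are the eigenvectors.
λ = -2: A - (-2)I = [[3, -6], [1, -2]]. Row 1 gives 3·v1 + (-6)·v2 = 0, so take v_1 = [-2, -1]^T.
λ = -1: A - (-1)I = [[2, -6], [1, -3]]. Row 1 gives 2·v1 + (-6)·v2 = 0, so take v_2 = [3, 1]^T.
V = [v_1 v_2] = [[-2, 3], [-1, 1]] has det V = 1, so V^{-1} = adj(V)/det V = [[1, -3], [1, -2]].
Modal coordinates z(0) = V^{-1} x(0): 1·1 + (-3)·(-2) = 7; 1·1 + (-2)·(-2) = 5; so z(0) = [7, 5]^T.
x_2(t) = Σ_i (v_i)_2 · z_i(0) · e^{λ_i t} (row 2 of V times the modal terms).
x_2(0.4) = (-1)·7·e^{-2·0.4} + 1·5·e^{-1·0.4} = (-7)·0.449329 + 5·0.670320 = 0.2063.

0.2063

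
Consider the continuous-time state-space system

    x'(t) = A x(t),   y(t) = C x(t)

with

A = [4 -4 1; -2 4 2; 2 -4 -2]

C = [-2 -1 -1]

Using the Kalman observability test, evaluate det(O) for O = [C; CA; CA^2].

CA = [[-8, 8, -2]]
CA^2 = [[-52, 72, 12]]
Observability matrix O = [C; CA; CA^2] = [[-2, -1, -1], [-8, 8, -2], [-52, 72, 12]]
Expanding along the first row, det(O) = (-2)·(8·12 - (-2)·72) - (-1)·((-8)·12 - (-2)·(-52)) + (-1)·((-8)·72 - 8·(-52)) = (-2)·240 - (-1)·(-200) + (-1)·(-160) = -520
Since det(O) ≠ 0, rank(O) = 3 and the system is completely observable.

-520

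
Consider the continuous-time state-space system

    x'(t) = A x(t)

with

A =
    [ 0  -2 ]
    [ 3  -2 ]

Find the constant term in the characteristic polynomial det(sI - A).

For a 2×2 matrix, det(sI - A) = s^2 - (tr A)s + det A.
tr A = -2, det A = 6.
So p(s) = s^2 + 2s + 6.
The constant term is 6.

6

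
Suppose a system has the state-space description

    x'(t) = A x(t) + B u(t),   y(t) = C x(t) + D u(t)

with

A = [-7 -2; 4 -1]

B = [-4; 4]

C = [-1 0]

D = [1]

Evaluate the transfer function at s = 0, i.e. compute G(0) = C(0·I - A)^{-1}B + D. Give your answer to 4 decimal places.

1.8000

G(0) = C(-A)^{-1}B + D = -C A^{-1} B + D.
det A = 15, so A^{-1} = (1/15)·adj(A) = [[-1/15, 2/15], [-4/15, -7/15]]
A^{-1} B = [4/5, -4/5]^T
C A^{-1} B = -4/5
G(0) = D - C A^{-1} B = 1 - (-4/5) = 9/5 ≈ 1.8000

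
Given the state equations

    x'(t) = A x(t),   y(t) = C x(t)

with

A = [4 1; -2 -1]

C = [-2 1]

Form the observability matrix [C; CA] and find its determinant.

16

CA = [[-10, -3]]
Observability matrix O = [C; CA] = [[-2, 1], [-10, -3]]
det(O) = (-2)·(-3) - 1·(-10) = 6 - (-10) = 16
Since det(O) ≠ 0, rank(O) = 2 and the system is completely observable.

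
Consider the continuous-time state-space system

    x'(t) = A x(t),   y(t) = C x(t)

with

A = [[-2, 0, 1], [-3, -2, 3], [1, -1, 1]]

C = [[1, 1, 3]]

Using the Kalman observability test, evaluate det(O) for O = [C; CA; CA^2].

563

CA = [[-2, -5, 7]]
CA^2 = [[26, 3, -10]]
Observability matrix O = [C; CA; CA^2] = [[1, 1, 3], [-2, -5, 7], [26, 3, -10]]
Expanding along the first row, det(O) = 1·((-5)·(-10) - 7·3) - 1·((-2)·(-10) - 7·26) + 3·((-2)·3 - (-5)·26) = 1·29 - 1·(-162) + 3·124 = 563
Since det(O) ≠ 0, rank(O) = 3 and the system is completely observable.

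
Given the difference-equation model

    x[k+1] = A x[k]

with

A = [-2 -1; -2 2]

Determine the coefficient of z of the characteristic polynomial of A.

For a 2×2 matrix, det(zI - A) = z^2 - (tr A)z + det A.
tr A = 0, det A = -6.
So p(z) = z^2 - 6.
The coefficient of z is 0.

0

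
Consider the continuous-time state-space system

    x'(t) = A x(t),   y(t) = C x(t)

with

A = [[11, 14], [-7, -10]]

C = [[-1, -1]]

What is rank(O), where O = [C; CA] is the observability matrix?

1

CA = [[-4, -4]]
Observability matrix O = [C; CA] = [[-1, -1], [-4, -4]]
Every row of O is a scalar multiple of row 1 = [-1, -1] (multipliers 1, 4), so the rows span a one-dimensional space.
O ≠ 0, hence rank(O) = 1.
rank(O) = 1 < n = 2, so the pair (A, C) is not completely observable.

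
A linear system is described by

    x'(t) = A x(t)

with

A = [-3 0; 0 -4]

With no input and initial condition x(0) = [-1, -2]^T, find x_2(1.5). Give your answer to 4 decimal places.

det(sI - A) = s^2 - (tr A)s + det A, with tr A = (-3) + (-4) = -7 and det A = (-3)·(-4) - 0·0 = 12 - 0 = 12.
So p(s) = det(sI - A) = s^2 + 7s + 12.
Factor s^2 + 7s + 12: two numbers with sum -7 and product 12 are -3 and -4, so s^2 + 7s + 12 = (s + 3)(s + 4).
Hence p(s) = (s + 3) (s + 4), with roots -4, -3.
The eigenvalues -4, -3 are distinct and real, so A is diagonalisable and x(t) = e^{At} x(0) = V diag(e^{λ_i t}) V^{-1} x(0), where the columns of V are the eigenvectors.
λ = -4: A - (-4)I = [[1, 0], [0, 0]]. Row 1 gives 1·v1 + 0·v2 = 0, so take v_1 = [0, -1]^T.
λ = -3: A - (-3)I = [[0, 0], [0, -1]]. Row 2 gives 0·v1 + (-1)·v2 = 0, so take v_2 = [1, 0]^T.
V = [v_1 v_2] = [[0, 1], [-1, 0]] has det V = 1, so V^{-1} = adj(V)/det V = [[0, -1], [1, 0]].
Modal coordinates z(0) = V^{-1} x(0): 0·(-1) + (-1)·(-2) = 2; 1·(-1) + 0·(-2) = -1; so z(0) = [2, -1]^T.
x_2(t) = Σ_i (v_i)_2 · z_i(0) · e^{λ_i t} (row 2 of V times the modal terms).
x_2(1.5) = (-1)·2·e^{-4·1.5} + 0·(-1)·e^{-3·1.5} = (-2)·0.002479 + 0·0.011109 = -0.0050.

-0.0050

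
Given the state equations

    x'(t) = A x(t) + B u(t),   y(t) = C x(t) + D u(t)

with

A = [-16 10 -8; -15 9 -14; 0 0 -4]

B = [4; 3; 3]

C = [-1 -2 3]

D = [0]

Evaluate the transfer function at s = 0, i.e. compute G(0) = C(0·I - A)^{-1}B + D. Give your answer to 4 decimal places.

G(0) = C(-A)^{-1}B + D = -C A^{-1} B + D.
det A = -24, so A^{-1} = (1/-24)·adj(A) = [[3/2, -5/3, 17/6], [5/2, -8/3, 13/3], [0, 0, -1/4]]
A^{-1} B = [19/2, 15, -3/4]^T
C A^{-1} B = -167/4
G(0) = D - C A^{-1} B = 0 - (-167/4) = 167/4 ≈ 41.7500

41.7500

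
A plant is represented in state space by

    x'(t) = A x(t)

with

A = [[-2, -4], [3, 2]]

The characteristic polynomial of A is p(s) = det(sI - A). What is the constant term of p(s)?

For a 2×2 matrix, det(sI - A) = s^2 - (tr A)s + det A.
tr A = 0, det A = 8.
So p(s) = s^2 + 8.
The constant term is 8.

8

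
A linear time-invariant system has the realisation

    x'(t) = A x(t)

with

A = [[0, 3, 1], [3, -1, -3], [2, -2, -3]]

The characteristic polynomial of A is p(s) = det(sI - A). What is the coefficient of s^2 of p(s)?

4

Expand det(sI - A) for the 3×3 matrix.
p(s) = s^3 + 4s^2 - 14s - 5.
(Check: constant term = det(-A) = (-1)^3 det A = -5; coefficient of s^2 = -tr A = 4.)
The coefficient of s^2 is 4.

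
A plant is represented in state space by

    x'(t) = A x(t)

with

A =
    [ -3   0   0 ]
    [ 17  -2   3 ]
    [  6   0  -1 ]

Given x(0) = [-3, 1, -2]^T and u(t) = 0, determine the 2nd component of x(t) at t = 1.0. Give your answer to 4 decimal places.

-9.5918

det(sI - A) = s^3 - (tr A)s^2 + (M11 + M22 + M33)s - det A, where Mii is the 2×2 principal minor of A obtained by deleting row i and column i.
tr A = (-3) + (-2) + (-1) = -6; M11 = (-2)·(-1) - 3·0 = 2 - 0 = 2; M22 = (-3)·(-1) - 0·6 = 3 - 0 = 3; M33 = (-3)·(-2) - 0·17 = 6 - 0 = 6; sum of minors = 11.
det A = (-3)·((-2)·(-1) - 3·0) - 0·(17·(-1) - 3·6) + 0·(17·0 - (-2)·6) = (-3)·2 - 0·(-35) + 0·12 = -6.
So p(s) = det(sI - A) = s^3 + 6s^2 + 11s + 6.
Rational-root test: any integer root divides 6. Testing small divisors, s = -1 works: p(-1) = -1 + 6 + (-11) + 6 = 0, so (s + 1) is a factor.
Dividing, p(s) = (s + 1)(s^2 + 5s + 6).
Factor s^2 + 5s + 6: two numbers with sum -5 and product 6 are -2 and -3, so s^2 + 5s + 6 = (s + 2)(s + 3).
Hence p(s) = (s + 1) (s + 2) (s + 3), with roots -3, -2, -1.
The eigenvalues -3, -2, -1 are distinct and real, so A is diagonalisable and x(t) = e^{At} x(0) = V diag(e^{λ_i t}) V^{-1} x(0), where the columns of V are the eigenvectors.
λ = -3: A - (-3)I = [[0, 0, 0], [17, 1, 3], [6, 0, 2]]. v must be orthogonal to every row; (row 2) × (row 3) = [2, -16, -6], so take v_1 = [1, -8, -3]^T.
λ = -2: A - (-2)I = [[-1, 0, 0], [17, 0, 3], [6, 0, 1]]. v must be orthogonal to every row; (row 1) × (row 2) = [0, 3, 0], so take v_2 = [0, 1, 0]^T.
λ = -1: A - (-1)I = [[-2, 0, 0], [17, -1, 3], [6, 0, 0]]. v must be orthogonal to every row; (row 1) × (row 2) = [0, 6, 2], so take v_3 = [0, 3, 1]^T.
V = [v_1 v_2 v_3] = [[1, 0, 0], [-8, 1, 3], [-3, 0, 1]] has det V = 1, so V^{-1} = adj(V)/det V = [[1, 0, 0], [-1, 1, -3], [3, 0, 1]].
Modal coordinates z(0) = V^{-1} x(0): 1·(-3) + 0·1 + 0·(-2) = -3; (-1)·(-3) + 1·1 + (-3)·(-2) = 10; 3·(-3) + 0·1 + 1·(-2) = -11; so z(0) = [-3, 10, -11]^T.
x_2(t) = Σ_i (v_i)_2 · z_i(0) · e^{λ_i t} (row 2 of V times the modal terms).
x_2(1.0) = (-8)·(-3)·e^{-3·1.0} + 1·10·e^{-2·1.0} + 3·(-11)·e^{-1·1.0} = 24·0.049787 + 10·0.135335 + (-33)·0.367879 = -9.5918.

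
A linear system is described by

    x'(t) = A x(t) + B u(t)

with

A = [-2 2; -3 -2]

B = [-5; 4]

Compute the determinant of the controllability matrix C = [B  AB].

AB = [[18], [7]]
Controllability matrix C = [B  AB] = [[-5, 18], [4, 7]]
det(C) = (-5)·7 - 18·4 = -35 - 72 = -107
Since det(C) ≠ 0, rank(C) = 2 and the system is completely controllable.

-107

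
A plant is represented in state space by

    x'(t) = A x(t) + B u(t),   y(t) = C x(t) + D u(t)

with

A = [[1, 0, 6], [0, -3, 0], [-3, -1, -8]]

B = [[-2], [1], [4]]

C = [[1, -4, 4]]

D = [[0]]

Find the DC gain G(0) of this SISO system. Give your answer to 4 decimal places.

G(0) = C(-A)^{-1}B + D = -C A^{-1} B + D.
det A = -30, so A^{-1} = (1/-30)·adj(A) = [[-4/5, 1/5, -3/5], [0, -1/3, 0], [3/10, -1/30, 1/10]]
A^{-1} B = [-3/5, -1/3, -7/30]^T
C A^{-1} B = -1/5
G(0) = D - C A^{-1} B = 0 - (-1/5) = 1/5 ≈ 0.2000

0.2000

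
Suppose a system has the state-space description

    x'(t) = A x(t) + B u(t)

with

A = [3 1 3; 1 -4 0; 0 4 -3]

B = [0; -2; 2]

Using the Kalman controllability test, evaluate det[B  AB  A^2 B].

AB = [[4], [8], [-14]]
A^2B = [[-22], [-28], [74]]
Controllability matrix C = [B  AB  A^2B] = [[0, 4, -22], [-2, 8, -28], [2, -14, 74]]
Expanding along the first row, det(C) = 0·(8·74 - (-28)·(-14)) - 4·((-2)·74 - (-28)·2) + (-22)·((-2)·(-14) - 8·2) = 0·200 - 4·(-92) + (-22)·12 = 104
Since det(C) ≠ 0, rank(C) = 3 and the system is completely controllable.

104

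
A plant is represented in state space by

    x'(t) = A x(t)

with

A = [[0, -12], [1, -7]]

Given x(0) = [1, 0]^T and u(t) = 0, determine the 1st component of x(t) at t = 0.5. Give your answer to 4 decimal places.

det(sI - A) = s^2 - (tr A)s + det A, with tr A = 0 + (-7) = -7 and det A = 0·(-7) - (-12)·1 = 0 - (-12) = 12.
So p(s) = det(sI - A) = s^2 + 7s + 12.
Factor s^2 + 7s + 12: two numbers with sum -7 and product 12 are -3 and -4, so s^2 + 7s + 12 = (s + 3)(s + 4).
Hence p(s) = (s + 3) (s + 4), with roots -4, -3.
The eigenvalues -4, -3 are distinct and real, so A is diagonalisable and x(t) = e^{At} x(0) = V diag(e^{λ_i t}) V^{-1} x(0), where the columns of V are the eigenvectors.
λ = -4: A - (-4)I = [[4, -12], [1, -3]]. Row 1 gives 4·v1 + (-12)·v2 = 0, so take v_1 = [3, 1]^T.
λ = -3: A - (-3)I = [[3, -12], [1, -4]]. Row 1 gives 3·v1 + (-12)·v2 = 0, so take v_2 = [-4, -1]^T.
V = [v_1 v_2] = [[3, -4], [1, -1]] has det V = 1, so V^{-1} = adj(V)/det V = [[-1, 4], [-1, 3]].
Modal coordinates z(0) = V^{-1} x(0): (-1)·1 + 4·0 = -1; (-1)·1 + 3·0 = -1; so z(0) = [-1, -1]^T.
x_1(t) = Σ_i (v_i)_1 · z_i(0) · e^{λ_i t} (row 1 of V times the modal terms).
x_1(0.5) = 3·(-1)·e^{-4·0.5} + (-4)·(-1)·e^{-3·0.5} = (-3)·0.135335 + 4·0.223130 = 0.4865.

0.4865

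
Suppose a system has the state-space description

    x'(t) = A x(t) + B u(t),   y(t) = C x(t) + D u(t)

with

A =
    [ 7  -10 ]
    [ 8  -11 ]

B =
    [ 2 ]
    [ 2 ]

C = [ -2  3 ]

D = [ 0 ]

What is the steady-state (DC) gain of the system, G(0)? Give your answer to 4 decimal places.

0.6667

G(0) = C(-A)^{-1}B + D = -C A^{-1} B + D.
det A = 3, so A^{-1} = (1/3)·adj(A) = [[-11/3, 10/3], [-8/3, 7/3]]
A^{-1} B = [-2/3, -2/3]^T
C A^{-1} B = -2/3
G(0) = D - C A^{-1} B = 0 - (-2/3) = 2/3 ≈ 0.6667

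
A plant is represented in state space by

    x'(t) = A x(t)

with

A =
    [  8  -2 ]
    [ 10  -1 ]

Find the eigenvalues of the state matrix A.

det(sI - A) = s^2 - (tr A)s + det A, with tr A = 8 + (-1) = 7 and det A = 8·(-1) - (-2)·10 = -8 - (-20) = 12.
So p(s) = det(sI - A) = s^2 - 7s + 12.
Factor s^2 - 7s + 12: two numbers with sum 7 and product 12 are 4 and 3, so s^2 - 7s + 12 = (s - 4)(s - 3).
Hence p(s) = (s - 4) (s - 3), with roots 3, 4.
At least one eigenvalue has non-negative real part, so the system is not asymptotically stable.

3, 4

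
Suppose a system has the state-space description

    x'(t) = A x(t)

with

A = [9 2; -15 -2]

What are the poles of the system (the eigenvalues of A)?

det(sI - A) = s^2 - (tr A)s + det A, with tr A = 9 + (-2) = 7 and det A = 9·(-2) - 2·(-15) = -18 - (-30) = 12.
So p(s) = det(sI - A) = s^2 - 7s + 12.
Factor s^2 - 7s + 12: two numbers with sum 7 and product 12 are 4 and 3, so s^2 - 7s + 12 = (s - 4)(s - 3).
Hence p(s) = (s - 4) (s - 3), with roots 3, 4.
At least one eigenvalue has non-negative real part, so the system is not asymptotically stable.

3, 4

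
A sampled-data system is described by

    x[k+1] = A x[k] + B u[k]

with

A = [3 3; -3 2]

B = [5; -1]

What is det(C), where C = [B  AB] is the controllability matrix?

AB = [[12], [-17]]
Controllability matrix C = [B  AB] = [[5, 12], [-1, -17]]
det(C) = 5·(-17) - 12·(-1) = -85 - (-12) = -73
Since det(C) ≠ 0, rank(C) = 2 and the system is completely controllable.

-73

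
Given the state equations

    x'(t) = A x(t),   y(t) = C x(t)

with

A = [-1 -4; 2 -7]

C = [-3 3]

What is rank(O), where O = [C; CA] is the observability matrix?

1

CA = [[9, -9]]
Observability matrix O = [C; CA] = [[-3, 3], [9, -9]]
Every row of O is a scalar multiple of row 1 = [-3, 3] (multipliers 1, -3), so the rows span a one-dimensional space.
O ≠ 0, hence rank(O) = 1.
rank(O) = 1 < n = 2, so the pair (A, C) is not completely observable.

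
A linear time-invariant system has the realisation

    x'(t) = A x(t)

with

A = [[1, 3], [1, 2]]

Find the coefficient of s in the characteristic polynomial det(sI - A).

-3

For a 2×2 matrix, det(sI - A) = s^2 - (tr A)s + det A.
tr A = 3, det A = -1.
So p(s) = s^2 - 3s - 1.
The coefficient of s is -3.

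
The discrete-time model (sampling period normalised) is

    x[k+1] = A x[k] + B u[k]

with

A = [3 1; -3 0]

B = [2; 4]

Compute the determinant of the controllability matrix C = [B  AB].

AB = [[10], [-6]]
Controllability matrix C = [B  AB] = [[2, 10], [4, -6]]
det(C) = 2·(-6) - 10·4 = -12 - 40 = -52
Since det(C) ≠ 0, rank(C) = 2 and the system is completely controllable.

-52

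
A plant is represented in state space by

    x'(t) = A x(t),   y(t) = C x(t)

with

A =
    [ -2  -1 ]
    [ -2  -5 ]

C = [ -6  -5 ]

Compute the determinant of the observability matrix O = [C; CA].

-76

CA = [[22, 31]]
Observability matrix O = [C; CA] = [[-6, -5], [22, 31]]
det(O) = (-6)·31 - (-5)·22 = -186 - (-110) = -76
Since det(O) ≠ 0, rank(O) = 2 and the system is completely observable.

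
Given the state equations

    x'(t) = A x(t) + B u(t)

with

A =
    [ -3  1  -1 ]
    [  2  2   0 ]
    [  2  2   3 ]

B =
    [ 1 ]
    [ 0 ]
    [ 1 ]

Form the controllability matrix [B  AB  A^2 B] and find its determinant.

AB = [[-4], [2], [5]]
A^2B = [[9], [-4], [11]]
Controllability matrix C = [B  AB  A^2B] = [[1, -4, 9], [0, 2, -4], [1, 5, 11]]
Expanding along the first row, det(C) = 1·(2·11 - (-4)·5) - (-4)·(0·11 - (-4)·1) + 9·(0·5 - 2·1) = 1·42 - (-4)·4 + 9·(-2) = 40
Since det(C) ≠ 0, rank(C) = 3 and the system is completely controllable.

40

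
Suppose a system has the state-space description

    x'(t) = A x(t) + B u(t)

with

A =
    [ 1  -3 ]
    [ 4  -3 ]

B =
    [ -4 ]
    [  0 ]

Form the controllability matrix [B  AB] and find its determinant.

64

AB = [[-4], [-16]]
Controllability matrix C = [B  AB] = [[-4, -4], [0, -16]]
det(C) = (-4)·(-16) - (-4)·0 = 64 - 0 = 64
Since det(C) ≠ 0, rank(C) = 2 and the system is completely controllable.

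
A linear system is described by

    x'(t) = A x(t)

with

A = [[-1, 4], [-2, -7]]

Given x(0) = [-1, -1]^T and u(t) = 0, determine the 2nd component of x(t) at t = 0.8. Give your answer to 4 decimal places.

det(sI - A) = s^2 - (tr A)s + det A, with tr A = (-1) + (-7) = -8 and det A = (-1)·(-7) - 4·(-2) = 7 - (-8) = 15.
So p(s) = det(sI - A) = s^2 + 8s + 15.
Factor s^2 + 8s + 15: two numbers with sum -8 and product 15 are -3 and -5, so s^2 + 8s + 15 = (s + 3)(s + 5).
Hence p(s) = (s + 3) (s + 5), with roots -5, -3.
The eigenvalues -5, -3 are distinct and real, so A is diagonalisable and x(t) = e^{At} x(0) = V diag(e^{λ_i t}) V^{-1} x(0), where the columns of V are the eigenvectors.
λ = -5: A - (-5)I = [[4, 4], [-2, -2]]. Row 1 gives 4·v1 + 4·v2 = 0, so take v_1 = [-1, 1]^T.
λ = -3: A - (-3)I = [[2, 4], [-2, -4]]. Row 1 gives 2·v1 + 4·v2 = 0, so take v_2 = [2, -1]^T.
V = [v_1 v_2] = [[-1, 2], [1, -1]] has det V = -1, so V^{-1} = adj(V)/det V = [[1, 2], [1, 1]].
Modal coordinates z(0) = V^{-1} x(0): 1·(-1) + 2·(-1) = -3; 1·(-1) + 1·(-1) = -2; so z(0) = [-3, -2]^T.
x_2(t) = Σ_i (v_i)_2 · z_i(0) · e^{λ_i t} (row 2 of V times the modal terms).
x_2(0.8) = 1·(-3)·e^{-5·0.8} + (-1)·(-2)·e^{-3·0.8} = (-3)·0.018316 + 2·0.090718 = 0.1265.

0.1265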